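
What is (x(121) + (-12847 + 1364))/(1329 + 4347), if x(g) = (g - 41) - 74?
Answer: -11477/5676 ≈ -2.0220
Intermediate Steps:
x(g) = -115 + g (x(g) = (-41 + g) - 74 = -115 + g)
(x(121) + (-12847 + 1364))/(1329 + 4347) = ((-115 + 121) + (-12847 + 1364))/(1329 + 4347) = (6 - 11483)/5676 = -11477*1/5676 = -11477/5676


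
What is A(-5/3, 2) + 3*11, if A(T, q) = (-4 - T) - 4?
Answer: 80/3 ≈ 26.667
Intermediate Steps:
A(T, q) = -8 - T
A(-5/3, 2) + 3*11 = (-8 - (-5)/3) + 3*11 = (-8 - (-5)/3) + 33 = (-8 - 1*(-5/3)) + 33 = (-8 + 5/3) + 33 = -19/3 + 33 = 80/3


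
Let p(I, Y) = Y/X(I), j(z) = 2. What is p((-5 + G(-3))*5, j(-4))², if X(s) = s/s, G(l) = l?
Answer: 4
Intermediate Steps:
X(s) = 1
p(I, Y) = Y (p(I, Y) = Y/1 = Y*1 = Y)
p((-5 + G(-3))*5, j(-4))² = 2² = 4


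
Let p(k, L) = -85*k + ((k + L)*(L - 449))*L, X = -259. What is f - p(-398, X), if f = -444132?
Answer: 119997442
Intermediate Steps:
p(k, L) = -85*k + L*(-449 + L)*(L + k) (p(k, L) = -85*k + ((L + k)*(-449 + L))*L = -85*k + ((-449 + L)*(L + k))*L = -85*k + L*(-449 + L)*(L + k))
f - p(-398, X) = -444132 - ((-259)³ - 449*(-259)² - 85*(-398) - 398*(-259)² - 449*(-259)*(-398)) = -444132 - (-17373979 - 449*67081 + 33830 - 398*67081 - 46283818) = -444132 - (-17373979 - 30119369 + 33830 - 26698238 - 46283818) = -444132 - 1*(-120441574) = -444132 + 120441574 = 119997442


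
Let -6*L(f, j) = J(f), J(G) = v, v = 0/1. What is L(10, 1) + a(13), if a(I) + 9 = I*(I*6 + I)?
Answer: 1174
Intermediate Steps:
v = 0 (v = 0*1 = 0)
J(G) = 0
L(f, j) = 0 (L(f, j) = -⅙*0 = 0)
a(I) = -9 + 7*I² (a(I) = -9 + I*(I*6 + I) = -9 + I*(6*I + I) = -9 + I*(7*I) = -9 + 7*I²)
L(10, 1) + a(13) = 0 + (-9 + 7*13²) = 0 + (-9 + 7*169) = 0 + (-9 + 1183) = 0 + 1174 = 1174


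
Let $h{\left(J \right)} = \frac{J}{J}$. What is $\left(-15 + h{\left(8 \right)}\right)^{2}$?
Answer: $196$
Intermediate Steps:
$h{\left(J \right)} = 1$
$\left(-15 + h{\left(8 \right)}\right)^{2} = \left(-15 + 1\right)^{2} = \left(-14\right)^{2} = 196$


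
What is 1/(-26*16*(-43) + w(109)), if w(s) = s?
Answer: 1/17997 ≈ 5.5565e-5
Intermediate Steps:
1/(-26*16*(-43) + w(109)) = 1/(-26*16*(-43) + 109) = 1/(-416*(-43) + 109) = 1/(17888 + 109) = 1/17997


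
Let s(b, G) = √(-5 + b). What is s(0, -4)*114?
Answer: 114*I*√5 ≈ 254.91*I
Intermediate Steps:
s(0, -4)*114 = √(-5 + 0)*114 = √(-5)*114 = (I*√5)*114 = 114*I*√5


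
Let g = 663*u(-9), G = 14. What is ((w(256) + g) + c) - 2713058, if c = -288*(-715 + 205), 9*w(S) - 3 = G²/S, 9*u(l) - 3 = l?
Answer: -1478372879/576 ≈ -2.5666e+6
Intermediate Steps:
u(l) = ⅓ + l/9
g = -442 (g = 663*(⅓ + (⅑)*(-9)) = 663*(⅓ - 1) = 663*(-⅔) = -442)
w(S) = ⅓ + 196/(9*S) (w(S) = ⅓ + (14²/S)/9 = ⅓ + (196/S)/9 = ⅓ + 196/(9*S))
c = 146880 (c = -288*(-510) = 146880)
((w(256) + g) + c) - 2713058 = (((⅑)*(196 + 3*256)/256 - 442) + 146880) - 2713058 = (((⅑)*(1/256)*(196 + 768) - 442) + 146880) - 2713058 = (((⅑)*(1/256)*964 - 442) + 146880) - 2713058 = ((241/576 - 442) + 146880) - 2713058 = (-254351/576 + 146880) - 2713058 = 84348529/576 - 2713058 = -1478372879/576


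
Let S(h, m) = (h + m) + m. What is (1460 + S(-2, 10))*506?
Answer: 747868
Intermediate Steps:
S(h, m) = h + 2*m
(1460 + S(-2, 10))*506 = (1460 + (-2 + 2*10))*506 = (1460 + (-2 + 20))*506 = (1460 + 18)*506 = 1478*506 = 747868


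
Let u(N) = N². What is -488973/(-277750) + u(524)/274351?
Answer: 19128519593/6927362750 ≈ 2.7613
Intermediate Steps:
-488973/(-277750) + u(524)/274351 = -488973/(-277750) + 524²/274351 = -488973*(-1/277750) + 274576*(1/274351) = 488973/277750 + 274576/274351 = 19128519593/6927362750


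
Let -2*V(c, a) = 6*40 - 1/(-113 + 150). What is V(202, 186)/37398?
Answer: -8879/2767452 ≈ -0.0032084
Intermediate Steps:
V(c, a) = -8879/74 (V(c, a) = -(6*40 - 1/(-113 + 150))/2 = -(240 - 1/37)/2 = -1/2*8879/37 = -8879/74)
V(202, 186)/37398 = -8879/74/37398 = -8879/74*1/37398 = -8879/2767452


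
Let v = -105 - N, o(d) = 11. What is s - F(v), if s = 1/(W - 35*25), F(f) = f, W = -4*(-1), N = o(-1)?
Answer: 101035/871 ≈ 116.00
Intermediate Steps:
N = 11
W = 4
v = -116 (v = -105 - 1*11 = -105 - 11 = -116)
s = -1/871 (s = 1/(4 - 35*25) = 1/(4 - 875) = 1/(-871) = -1/871 ≈ -0.0011481)
s - F(v) = -1/871 - 1*(-116) = -1/871 + 116 = 101035/871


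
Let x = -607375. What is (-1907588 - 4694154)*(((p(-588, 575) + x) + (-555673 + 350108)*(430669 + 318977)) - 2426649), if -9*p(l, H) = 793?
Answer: 9156194480398492898/9 ≈ 1.0174e+18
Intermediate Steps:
p(l, H) = -793/9 (p(l, H) = -⅑*793 = -793/9)
(-1907588 - 4694154)*(((p(-588, 575) + x) + (-555673 + 350108)*(430669 + 318977)) - 2426649) = (-1907588 - 4694154)*(((-793/9 - 607375) + (-555673 + 350108)*(430669 + 318977)) - 2426649) = -6601742*((-5467168/9 - 205565*749646) - 2426649) = -6601742*((-5467168/9 - 154100979990) - 2426649) = -6601742*(-1386914287078/9 - 2426649) = -6601742*(-1386936126919/9) = 9156194480398492898/9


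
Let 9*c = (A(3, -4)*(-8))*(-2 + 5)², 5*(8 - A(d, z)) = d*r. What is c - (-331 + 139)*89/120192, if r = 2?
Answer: -169827/3130 ≈ -54.258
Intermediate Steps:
A(d, z) = 8 - 2*d/5 (A(d, z) = 8 - d*2/5 = 8 - 2*d/5)
c = -272/5 (c = (((8 - ⅖*3)*(-8))*(-2 + 5)²)/9 = (((8 - 6/5)*(-8))*3²)/9 = (((34/5)*(-8))*9)/9 = (-272/5*9)/9 = (⅑)*(-2448/5) = -272/5 ≈ -54.400)
c - (-331 + 139)*89/120192 = -272/5 - (-331 + 139)*89/120192 = -272/5 - (-192*89)/120192 = -272/5 - (-17088)/120192 = -272/5 - 1*(-89/626) = -272/5 + 89/626 = -169827/3130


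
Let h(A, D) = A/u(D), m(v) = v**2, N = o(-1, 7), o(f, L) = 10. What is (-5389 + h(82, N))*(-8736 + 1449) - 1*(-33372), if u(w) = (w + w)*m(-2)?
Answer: 1571821833/40 ≈ 3.9296e+7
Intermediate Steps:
N = 10
u(w) = 8*w (u(w) = (w + w)*(-2)**2 = (2*w)*4 = 8*w)
h(A, D) = A/(8*D) (h(A, D) = A/((8*D)) = A*(1/(8*D)) = A/(8*D))
(-5389 + h(82, N))*(-8736 + 1449) - 1*(-33372) = (-5389 + (1/8)*82/10)*(-8736 + 1449) - 1*(-33372) = (-5389 + (1/8)*82*(1/10))*(-7287) + 33372 = (-5389 + 41/40)*(-7287) + 33372 = -215519/40*(-7287) + 33372 = 1570486953/40 + 33372 = 1571821833/40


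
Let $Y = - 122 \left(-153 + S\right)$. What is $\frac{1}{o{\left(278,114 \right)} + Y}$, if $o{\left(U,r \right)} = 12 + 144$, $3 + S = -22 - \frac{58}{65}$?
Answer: $\frac{65}{1428756} \approx 4.5494 \cdot 10^{-5}$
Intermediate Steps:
$S = - \frac{1683}{65}$ ($S = -3 - \left(22 + \frac{58}{65}\right) = -3 - \left(22 + 58 \cdot \frac{1}{65}\right) = -3 - \frac{1488}{65} = - \frac{1683}{65} \approx -25.892$)
$o{\left(U,r \right)} = 156$
$Y = \frac{1418616}{65}$ ($Y = - 122 \left(-153 - \frac{1683}{65}\right) = \left(-122\right) \left(- \frac{11628}{65}\right) = \frac{1418616}{65} \approx 21825.0$)
$\frac{1}{o{\left(278,114 \right)} + Y} = \frac{1}{156 + \frac{1418616}{65}} = \frac{1}{\frac{1428756}{65}} = \frac{65}{1428756}$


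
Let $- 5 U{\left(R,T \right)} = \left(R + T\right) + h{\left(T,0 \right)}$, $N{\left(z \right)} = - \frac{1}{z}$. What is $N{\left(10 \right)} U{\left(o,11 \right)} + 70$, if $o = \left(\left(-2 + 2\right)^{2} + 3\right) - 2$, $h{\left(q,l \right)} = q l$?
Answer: $\frac{1756}{25} \approx 70.24$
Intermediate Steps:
$h{\left(q,l \right)} = l q$
$o = 1$ ($o = \left(0^{2} + 3\right) - 2 = \left(0 + 3\right) - 2 = 3 - 2 = 1$)
$U{\left(R,T \right)} = - \frac{R}{5} - \frac{T}{5}$ ($U{\left(R,T \right)} = - \frac{\left(R + T\right) + 0 T}{5} = - \frac{\left(R + T\right) + 0}{5} = - \frac{R + T}{5} = - \frac{R}{5} - \frac{T}{5}$)
$N{\left(10 \right)} U{\left(o,11 \right)} + 70 = - \frac{1}{10} \left(\left(- \frac{1}{5}\right) 1 - \frac{11}{5}\right) + 70 = \left(-1\right) \frac{1}{10} \left(- \frac{1}{5} - \frac{11}{5}\right) + 70 = \left(- \frac{1}{10}\right) \left(- \frac{12}{5}\right) + 70 = \frac{6}{25} + 70 = \frac{1756}{25}$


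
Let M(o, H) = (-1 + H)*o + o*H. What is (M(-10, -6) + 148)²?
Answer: 77284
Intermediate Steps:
M(o, H) = H*o + o*(-1 + H) (M(o, H) = o*(-1 + H) + H*o = H*o + o*(-1 + H))
(M(-10, -6) + 148)² = (-10*(-1 + 2*(-6)) + 148)² = (-10*(-1 - 12) + 148)² = (-10*(-13) + 148)² = (130 + 148)² = 278² = 77284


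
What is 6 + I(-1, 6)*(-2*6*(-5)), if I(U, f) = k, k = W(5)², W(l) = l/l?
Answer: 66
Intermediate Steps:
W(l) = 1
k = 1 (k = 1² = 1)
I(U, f) = 1
6 + I(-1, 6)*(-2*6*(-5)) = 6 + 1*(-2*6*(-5)) = 6 + 1*(-12*(-5)) = 6 + 1*60 = 6 + 60 = 66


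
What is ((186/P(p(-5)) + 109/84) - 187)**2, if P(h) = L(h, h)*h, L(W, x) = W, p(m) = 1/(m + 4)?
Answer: 625/7056 ≈ 0.088577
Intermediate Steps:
p(m) = 1/(4 + m)
P(h) = h**2 (P(h) = h*h = h**2)
((186/P(p(-5)) + 109/84) - 187)**2 = ((186/((1/(4 - 5))**2) + 109/84) - 187)**2 = ((186/((1/(-1))**2) + 109*(1/84)) - 187)**2 = ((186/((-1)**2) + 109/84) - 187)**2 = ((186/1 + 109/84) - 187)**2 = ((186*1 + 109/84) - 187)**2 = ((186 + 109/84) - 187)**2 = (15733/84 - 187)**2 = (25/84)**2 = 625/7056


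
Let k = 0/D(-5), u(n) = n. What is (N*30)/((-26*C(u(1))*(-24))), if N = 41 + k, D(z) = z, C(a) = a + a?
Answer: 205/208 ≈ 0.98558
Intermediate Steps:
C(a) = 2*a
k = 0 (k = 0/(-5) = 0*(-1/5) = 0)
N = 41 (N = 41 + 0 = 41)
(N*30)/((-26*C(u(1))*(-24))) = (41*30)/((-52*(-24))) = 1230/((-26*2*(-24))) = 1230/((-52*(-24))) = 1230/1248 = 1230*(1/1248) = 205/208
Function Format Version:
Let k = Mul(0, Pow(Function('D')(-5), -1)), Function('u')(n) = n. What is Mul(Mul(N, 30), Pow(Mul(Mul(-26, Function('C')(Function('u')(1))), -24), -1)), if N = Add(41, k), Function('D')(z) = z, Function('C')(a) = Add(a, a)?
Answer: Rational(205, 208) ≈ 0.98558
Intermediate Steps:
Function('C')(a) = Mul(2, a)
k = 0 (k = Mul(0, Pow(-5, -1)) = Mul(0, Rational(-1, 5)) = 0)
N = 41 (N = Add(41, 0) = 41)
Mul(Mul(N, 30), Pow(Mul(Mul(-26, Function('C')(Function('u')(1))), -24), -1)) = Mul(Mul(41, 30), Pow(Mul(Mul(-26, Mul(2, 1)), -24), -1)) = Mul(1230, Pow(Mul(Mul(-26, 2), -24), -1)) = Mul(1230, Pow(Mul(-52, -24), -1)) = Mul(1230, Pow(1248, -1)) = Mul(1230, Rational(1, 1248)) = Rational(205, 208)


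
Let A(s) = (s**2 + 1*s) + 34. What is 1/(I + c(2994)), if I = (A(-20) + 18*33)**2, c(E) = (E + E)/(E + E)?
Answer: 1/1016065 ≈ 9.8419e-7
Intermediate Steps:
A(s) = 34 + s + s**2 (A(s) = (s**2 + s) + 34 = (s + s**2) + 34 = 34 + s + s**2)
c(E) = 1 (c(E) = (2*E)/((2*E)) = (2*E)*(1/(2*E)) = 1)
I = 1016064 (I = ((34 - 20 + (-20)**2) + 18*33)**2 = ((34 - 20 + 400) + 594)**2 = (414 + 594)**2 = 1008**2 = 1016064)
1/(I + c(2994)) = 1/(1016064 + 1) = 1/1016065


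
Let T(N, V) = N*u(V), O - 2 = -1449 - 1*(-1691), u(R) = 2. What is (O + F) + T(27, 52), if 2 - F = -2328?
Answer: 2628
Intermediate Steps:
F = 2330 (F = 2 - 1*(-2328) = 2 + 2328 = 2330)
O = 244 (O = 2 + (-1449 - 1*(-1691)) = 2 + (-1449 + 1691) = 2 + 242 = 244)
T(N, V) = 2*N (T(N, V) = N*2 = 2*N)
(O + F) + T(27, 52) = (244 + 2330) + 2*27 = 2574 + 54 = 2628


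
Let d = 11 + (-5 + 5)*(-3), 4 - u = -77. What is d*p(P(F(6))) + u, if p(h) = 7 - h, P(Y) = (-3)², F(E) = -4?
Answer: 59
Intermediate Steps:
u = 81 (u = 4 - 1*(-77) = 4 + 77 = 81)
P(Y) = 9
d = 11 (d = 11 + 0*(-3) = 11 + 0 = 11)
d*p(P(F(6))) + u = 11*(7 - 1*9) + 81 = 11*(7 - 9) + 81 = 11*(-2) + 81 = -22 + 81 = 59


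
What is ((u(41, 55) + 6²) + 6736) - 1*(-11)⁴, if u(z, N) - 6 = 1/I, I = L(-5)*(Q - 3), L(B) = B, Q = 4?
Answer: -39316/5 ≈ -7863.2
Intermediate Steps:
I = -5 (I = -5*(4 - 3) = -5*1 = -5)
u(z, N) = 29/5 (u(z, N) = 6 + 1/(-5) = 6 - ⅕ = 29/5)
((u(41, 55) + 6²) + 6736) - 1*(-11)⁴ = ((29/5 + 6²) + 6736) - 1*(-11)⁴ = ((29/5 + 36) + 6736) - 1*14641 = (209/5 + 6736) - 14641 = 33889/5 - 14641 = -39316/5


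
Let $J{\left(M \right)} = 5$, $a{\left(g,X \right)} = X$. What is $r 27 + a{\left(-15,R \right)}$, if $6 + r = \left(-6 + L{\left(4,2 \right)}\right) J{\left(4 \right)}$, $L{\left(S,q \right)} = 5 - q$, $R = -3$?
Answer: $-570$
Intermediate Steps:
$r = -21$ ($r = -6 + \left(-6 + \left(5 - 2\right)\right) 5 = -6 + \left(-6 + 3\right) 5 = -6 - 15 = -21$)
$r 27 + a{\left(-15,R \right)} = \left(-21\right) 27 - 3 = -567 - 3 = -570$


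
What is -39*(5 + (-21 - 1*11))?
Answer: 1053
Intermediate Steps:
-39*(5 + (-21 - 1*11)) = -39*(5 + (-21 - 11)) = -39*(5 - 32) = -39*(-27) = 1053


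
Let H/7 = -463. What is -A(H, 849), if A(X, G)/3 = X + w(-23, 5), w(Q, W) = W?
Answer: 9708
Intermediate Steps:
H = -3241 (H = 7*(-463) = -3241)
A(X, G) = 15 + 3*X (A(X, G) = 3*(X + 5) = 3*(5 + X) = 15 + 3*X)
-A(H, 849) = -(15 + 3*(-3241)) = -(15 - 9723) = -1*(-9708) = 9708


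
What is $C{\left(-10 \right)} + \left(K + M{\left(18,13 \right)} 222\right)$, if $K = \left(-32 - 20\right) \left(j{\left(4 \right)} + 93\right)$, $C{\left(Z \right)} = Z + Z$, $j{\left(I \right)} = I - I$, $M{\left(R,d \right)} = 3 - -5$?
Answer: $-3080$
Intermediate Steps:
$M{\left(R,d \right)} = 8$ ($M{\left(R,d \right)} = 3 + 5 = 8$)
$j{\left(I \right)} = 0$
$C{\left(Z \right)} = 2 Z$
$K = -4836$ ($K = \left(-32 - 20\right) \left(0 + 93\right) = \left(-52\right) 93 = -4836$)
$C{\left(-10 \right)} + \left(K + M{\left(18,13 \right)} 222\right) = 2 \left(-10\right) + \left(-4836 + 8 \cdot 222\right) = -20 + \left(-4836 + 1776\right) = -20 - 3060 = -3080$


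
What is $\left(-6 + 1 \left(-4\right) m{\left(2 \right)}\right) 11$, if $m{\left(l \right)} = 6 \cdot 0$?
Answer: $-66$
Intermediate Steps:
$m{\left(l \right)} = 0$
$\left(-6 + 1 \left(-4\right) m{\left(2 \right)}\right) 11 = \left(-6 + 1 \left(-4\right) 0\right) 11 = \left(-6 - 0\right) 11 = \left(-6 + 0\right) 11 = \left(-6\right) 11 = -66$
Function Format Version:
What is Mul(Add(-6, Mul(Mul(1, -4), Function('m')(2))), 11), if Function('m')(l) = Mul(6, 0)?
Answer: -66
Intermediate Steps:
Function('m')(l) = 0
Mul(Add(-6, Mul(Mul(1, -4), Function('m')(2))), 11) = Mul(Add(-6, Mul(Mul(1, -4), 0)), 11) = Mul(Add(-6, Mul(-4, 0)), 11) = Mul(Add(-6, 0), 11) = Mul(-6, 11) = -66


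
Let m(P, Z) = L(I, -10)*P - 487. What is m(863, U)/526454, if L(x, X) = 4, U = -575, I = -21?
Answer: 2965/526454 ≈ 0.0056320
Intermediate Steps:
m(P, Z) = -487 + 4*P (m(P, Z) = 4*P - 487 = -487 + 4*P)
m(863, U)/526454 = (-487 + 4*863)/526454 = (-487 + 3452)*(1/526454) = 2965*(1/526454) = 2965/526454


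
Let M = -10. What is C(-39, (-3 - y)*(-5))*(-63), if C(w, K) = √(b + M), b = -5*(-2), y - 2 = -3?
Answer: 0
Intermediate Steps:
y = -1 (y = 2 - 3 = -1)
b = 10
C(w, K) = 0 (C(w, K) = √(10 - 10) = √0 = 0)
C(-39, (-3 - y)*(-5))*(-63) = 0*(-63) = 0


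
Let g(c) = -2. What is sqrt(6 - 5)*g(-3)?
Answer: -2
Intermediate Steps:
sqrt(6 - 5)*g(-3) = sqrt(6 - 5)*(-2) = sqrt(1)*(-2) = 1*(-2) = -2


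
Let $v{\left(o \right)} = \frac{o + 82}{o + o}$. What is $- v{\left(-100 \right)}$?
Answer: $- \frac{9}{100} \approx -0.09$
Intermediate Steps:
$v{\left(o \right)} = \frac{82 + o}{2 o}$
$- v{\left(-100 \right)} = - \frac{82 - 100}{2 \left(-100\right)} = - \frac{\left(-1\right) \left(-18\right)}{2 \cdot 100} = \left(-1\right) \frac{9}{100} = - \frac{9}{100}$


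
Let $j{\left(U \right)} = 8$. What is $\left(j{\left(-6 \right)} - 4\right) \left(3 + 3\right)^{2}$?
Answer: $144$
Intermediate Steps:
$\left(j{\left(-6 \right)} - 4\right) \left(3 + 3\right)^{2} = \left(8 - 4\right) \left(3 + 3\right)^{2} = 4 \cdot 6^{2} = 4 \cdot 36 = 144$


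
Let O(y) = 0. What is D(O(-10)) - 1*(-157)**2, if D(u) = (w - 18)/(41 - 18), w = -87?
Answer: -567032/23 ≈ -24654.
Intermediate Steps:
D(u) = -105/23 (D(u) = (-87 - 18)/(41 - 18) = -105/23)
D(O(-10)) - 1*(-157)**2 = -105/23 - 1*(-157)**2 = -105/23 - 1*24649 = -105/23 - 24649 = -567032/23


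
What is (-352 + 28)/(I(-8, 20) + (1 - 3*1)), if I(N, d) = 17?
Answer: -108/5 ≈ -21.600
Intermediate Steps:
(-352 + 28)/(I(-8, 20) + (1 - 3*1)) = (-352 + 28)/(17 + (1 - 3*1)) = -324/(17 + (1 - 3)) = -324/(17 - 2) = -324/15 = -324*1/15 = -108/5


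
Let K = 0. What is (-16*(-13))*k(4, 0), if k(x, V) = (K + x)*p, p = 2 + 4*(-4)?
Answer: -11648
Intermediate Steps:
p = -14 (p = 2 - 16 = -14)
k(x, V) = -14*x (k(x, V) = (0 + x)*(-14) = x*(-14) = -14*x)
(-16*(-13))*k(4, 0) = (-16*(-13))*(-14*4) = 208*(-56) = -11648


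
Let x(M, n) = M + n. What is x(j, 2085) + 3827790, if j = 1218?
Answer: 3831093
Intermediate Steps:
x(j, 2085) + 3827790 = (1218 + 2085) + 3827790 = 3303 + 3827790 = 3831093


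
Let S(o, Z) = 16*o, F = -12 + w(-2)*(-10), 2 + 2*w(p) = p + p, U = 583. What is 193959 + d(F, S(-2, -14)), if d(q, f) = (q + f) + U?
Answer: 194528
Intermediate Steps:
w(p) = -1 + p (w(p) = -1 + (p + p)/2 = -1 + (2*p)/2 = -1 + p)
F = 18 (F = -12 + (-1 - 2)*(-10) = -12 - 3*(-10) = -12 + 30 = 18)
d(q, f) = 583 + f + q (d(q, f) = (q + f) + 583 = (f + q) + 583 = 583 + f + q)
193959 + d(F, S(-2, -14)) = 193959 + (583 + 16*(-2) + 18) = 193959 + (583 - 32 + 18) = 193959 + 569 = 194528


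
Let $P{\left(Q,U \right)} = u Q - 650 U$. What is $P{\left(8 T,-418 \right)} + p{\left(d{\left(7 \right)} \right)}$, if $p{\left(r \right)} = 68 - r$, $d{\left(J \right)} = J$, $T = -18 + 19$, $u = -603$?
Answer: $266937$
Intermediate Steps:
$T = 1$
$P{\left(Q,U \right)} = - 650 U - 603 Q$ ($P{\left(Q,U \right)} = - 603 Q - 650 U = - 650 U - 603 Q$)
$P{\left(8 T,-418 \right)} + p{\left(d{\left(7 \right)} \right)} = \left(\left(-650\right) \left(-418\right) - 603 \cdot 8 \cdot 1\right) + \left(68 - 7\right) = \left(271700 - 4824\right) + \left(68 - 7\right) = \left(271700 - 4824\right) + 61 = 266876 + 61 = 266937$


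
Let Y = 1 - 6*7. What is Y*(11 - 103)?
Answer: 3772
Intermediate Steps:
Y = -41 (Y = 1 - 42 = -41)
Y*(11 - 103) = -41*(11 - 103) = -41*(-92) = 3772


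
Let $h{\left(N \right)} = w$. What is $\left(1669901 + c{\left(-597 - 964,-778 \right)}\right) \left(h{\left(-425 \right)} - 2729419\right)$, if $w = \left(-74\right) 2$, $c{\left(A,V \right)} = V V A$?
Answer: $2574468698532841$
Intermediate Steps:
$c{\left(A,V \right)} = A V^{2}$ ($c{\left(A,V \right)} = V^{2} A = A V^{2}$)
$w = -148$
$h{\left(N \right)} = -148$
$\left(1669901 + c{\left(-597 - 964,-778 \right)}\right) \left(h{\left(-425 \right)} - 2729419\right) = \left(1669901 + \left(-597 - 964\right) \left(-778\right)^{2}\right) \left(-148 - 2729419\right) = \left(1669901 - 944848324\right) \left(-2729567\right) = \left(-943178423\right) \left(-2729567\right) = 2574468698532841$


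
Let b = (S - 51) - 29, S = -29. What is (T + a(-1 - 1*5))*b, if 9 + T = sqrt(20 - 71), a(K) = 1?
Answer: 872 - 109*I*sqrt(51) ≈ 872.0 - 778.42*I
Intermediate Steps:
b = -109 (b = (-29 - 51) - 29 = -80 - 29 = -109)
T = -9 + I*sqrt(51) (T = -9 + sqrt(20 - 71) = -9 + sqrt(-51) = -9 + I*sqrt(51) ≈ -9.0 + 7.1414*I)
(T + a(-1 - 1*5))*b = ((-9 + I*sqrt(51)) + 1)*(-109) = (-8 + I*sqrt(51))*(-109) = 872 - 109*I*sqrt(51)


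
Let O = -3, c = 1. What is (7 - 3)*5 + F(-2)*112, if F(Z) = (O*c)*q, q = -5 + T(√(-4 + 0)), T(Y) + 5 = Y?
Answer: 3380 - 672*I ≈ 3380.0 - 672.0*I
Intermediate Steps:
T(Y) = -5 + Y
q = -10 + 2*I (q = -5 + (-5 + √(-4 + 0)) = -5 + (-5 + √(-4)) = -5 + (-5 + 2*I) = -10 + 2*I ≈ -10.0 + 2.0*I)
F(Z) = 30 - 6*I (F(Z) = (-3*1)*(-10 + 2*I) = -3*(-10 + 2*I) = 30 - 6*I)
(7 - 3)*5 + F(-2)*112 = (7 - 3)*5 + (30 - 6*I)*112 = 4*5 + (3360 - 672*I) = 20 + (3360 - 672*I) = 3380 - 672*I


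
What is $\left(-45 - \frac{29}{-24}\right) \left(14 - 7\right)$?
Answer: $- \frac{7357}{24} \approx -306.54$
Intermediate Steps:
$\left(-45 - \frac{29}{-24}\right) \left(14 - 7\right) = \left(-45 - - \frac{29}{24}\right) 7 = \left(-45 + \frac{29}{24}\right) 7 = \left(- \frac{1051}{24}\right) 7 = - \frac{7357}{24}$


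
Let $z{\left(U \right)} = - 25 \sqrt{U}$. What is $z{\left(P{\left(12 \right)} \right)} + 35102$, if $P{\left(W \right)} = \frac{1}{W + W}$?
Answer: $35102 - \frac{25 \sqrt{6}}{12} \approx 35097.0$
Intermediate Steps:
$P{\left(W \right)} = \frac{1}{2 W}$
$z{\left(P{\left(12 \right)} \right)} + 35102 = - 25 \sqrt{\frac{1}{2 \cdot 12}} + 35102 = - 25 \sqrt{\frac{1}{2} \cdot \frac{1}{12}} + 35102 = - \frac{25}{2 \sqrt{6}} + 35102 = - 25 \frac{\sqrt{6}}{12} + 35102 = - \frac{25 \sqrt{6}}{12} + 35102 = 35102 - \frac{25 \sqrt{6}}{12}$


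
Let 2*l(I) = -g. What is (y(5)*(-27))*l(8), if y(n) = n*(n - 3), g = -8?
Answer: -1080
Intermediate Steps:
l(I) = 4 (l(I) = (-1*(-8))/2 = (1/2)*8 = 4)
y(n) = n*(-3 + n)
(y(5)*(-27))*l(8) = ((5*(-3 + 5))*(-27))*4 = ((5*2)*(-27))*4 = (10*(-27))*4 = -270*4 = -1080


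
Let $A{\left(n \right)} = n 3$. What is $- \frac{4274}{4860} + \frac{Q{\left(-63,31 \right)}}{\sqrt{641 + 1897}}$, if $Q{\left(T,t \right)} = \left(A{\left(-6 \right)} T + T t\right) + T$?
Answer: $- \frac{2137}{2430} - \frac{49 \sqrt{282}}{47} \approx -18.387$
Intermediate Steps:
$A{\left(n \right)} = 3 n$
$Q{\left(T,t \right)} = - 17 T + T t$ ($Q{\left(T,t \right)} = \left(3 \left(-6\right) T + T t\right) + T = \left(- 18 T + T t\right) + T = - 17 T + T t$)
$- \frac{4274}{4860} + \frac{Q{\left(-63,31 \right)}}{\sqrt{641 + 1897}} = - \frac{4274}{4860} + \frac{\left(-63\right) \left(-17 + 31\right)}{\sqrt{641 + 1897}} = \left(-4274\right) \frac{1}{4860} + \frac{\left(-63\right) 14}{\sqrt{2538}} = - \frac{2137}{2430} - \frac{882}{3 \sqrt{282}} = - \frac{2137}{2430} - 882 \frac{\sqrt{282}}{846} = - \frac{2137}{2430} - \frac{49 \sqrt{282}}{47}$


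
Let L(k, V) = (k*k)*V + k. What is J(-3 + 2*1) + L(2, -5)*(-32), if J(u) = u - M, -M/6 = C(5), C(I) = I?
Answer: 605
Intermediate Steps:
M = -30 (M = -6*5 = -30)
L(k, V) = k + V*k² (L(k, V) = k²*V + k = V*k² + k = k + V*k²)
J(u) = 30 + u (J(u) = u - 1*(-30) = u + 30 = 30 + u)
J(-3 + 2*1) + L(2, -5)*(-32) = (30 + (-3 + 2*1)) + (2*(1 - 5*2))*(-32) = (30 + (-3 + 2)) + (2*(1 - 10))*(-32) = (30 - 1) + (2*(-9))*(-32) = 29 - 18*(-32) = 29 + 576 = 605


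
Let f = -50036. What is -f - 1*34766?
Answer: 15270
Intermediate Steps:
-f - 1*34766 = -1*(-50036) - 1*34766 = 50036 - 34766 = 15270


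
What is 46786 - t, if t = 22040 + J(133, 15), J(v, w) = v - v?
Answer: 24746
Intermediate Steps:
J(v, w) = 0
t = 22040 (t = 22040 + 0 = 22040)
46786 - t = 46786 - 1*22040 = 46786 - 22040 = 24746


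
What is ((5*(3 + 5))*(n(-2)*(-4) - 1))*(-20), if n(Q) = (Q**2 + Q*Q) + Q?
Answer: 20000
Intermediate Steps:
n(Q) = Q + 2*Q**2 (n(Q) = (Q**2 + Q**2) + Q = 2*Q**2 + Q = Q + 2*Q**2)
((5*(3 + 5))*(n(-2)*(-4) - 1))*(-20) = ((5*(3 + 5))*(-2*(1 + 2*(-2))*(-4) - 1))*(-20) = ((5*8)*(-2*(1 - 4)*(-4) - 1))*(-20) = (40*(-2*(-3)*(-4) - 1))*(-20) = (40*(6*(-4) - 1))*(-20) = (40*(-24 - 1))*(-20) = (40*(-25))*(-20) = -1000*(-20) = 20000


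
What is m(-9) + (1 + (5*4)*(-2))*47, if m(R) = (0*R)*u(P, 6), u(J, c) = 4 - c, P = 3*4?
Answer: -1833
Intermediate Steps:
P = 12
m(R) = 0 (m(R) = (0*R)*(4 - 1*6) = 0*(4 - 6) = 0*(-2) = 0)
m(-9) + (1 + (5*4)*(-2))*47 = 0 + (1 + (5*4)*(-2))*47 = 0 + (1 + 20*(-2))*47 = 0 + (1 - 40)*47 = 0 - 39*47 = 0 - 1833 = -1833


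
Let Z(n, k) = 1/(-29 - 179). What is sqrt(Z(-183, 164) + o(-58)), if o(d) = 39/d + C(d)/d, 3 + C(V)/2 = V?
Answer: sqrt(3243331)/1508 ≈ 1.1942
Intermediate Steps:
C(V) = -6 + 2*V
Z(n, k) = -1/208 (Z(n, k) = 1/(-208) = -1/208)
o(d) = 39/d + (-6 + 2*d)/d
sqrt(Z(-183, 164) + o(-58)) = sqrt(-1/208 + (2 + 33/(-58))) = sqrt(-1/208 + (2 + 33*(-1/58))) = sqrt(-1/208 + (2 - 33/58)) = sqrt(-1/208 + 83/58) = sqrt(8603/6032) = sqrt(3243331)/1508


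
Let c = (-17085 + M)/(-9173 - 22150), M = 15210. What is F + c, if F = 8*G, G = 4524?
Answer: 377881297/10441 ≈ 36192.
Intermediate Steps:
F = 36192 (F = 8*4524 = 36192)
c = 625/10441 (c = (-17085 + 15210)/(-9173 - 22150) = -1875/(-31323) = -1875*(-1/31323) = 625/10441 ≈ 0.059860)
F + c = 36192 + 625/10441 = 377881297/10441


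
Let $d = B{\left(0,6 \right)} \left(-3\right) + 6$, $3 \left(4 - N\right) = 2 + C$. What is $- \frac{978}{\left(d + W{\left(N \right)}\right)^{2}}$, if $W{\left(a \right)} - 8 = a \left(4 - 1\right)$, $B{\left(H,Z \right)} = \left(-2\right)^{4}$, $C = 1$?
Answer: $- \frac{978}{625} \approx -1.5648$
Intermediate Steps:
$B{\left(H,Z \right)} = 16$
$N = 3$ ($N = 4 - \frac{2 + 1}{3} = 4 - 1 = 3$)
$W{\left(a \right)} = 8 + 3 a$ ($W{\left(a \right)} = 8 + a \left(4 - 1\right) = 8 + a 3 = 8 + 3 a$)
$d = -42$ ($d = 16 \left(-3\right) + 6 = -48 + 6 = -42$)
$- \frac{978}{\left(d + W{\left(N \right)}\right)^{2}} = - \frac{978}{\left(-42 + \left(8 + 3 \cdot 3\right)\right)^{2}} = - \frac{978}{\left(-42 + \left(8 + 9\right)\right)^{2}} = - \frac{978}{\left(-42 + 17\right)^{2}} = - \frac{978}{\left(-25\right)^{2}} = - \frac{978}{625}$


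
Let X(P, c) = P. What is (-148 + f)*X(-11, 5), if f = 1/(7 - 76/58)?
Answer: 24391/15 ≈ 1626.1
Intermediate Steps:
f = 29/165 (f = 1/(7 - 76*1/58) = 1/(7 - 38/29) = 1/(165/29) = 29/165 ≈ 0.17576)
(-148 + f)*X(-11, 5) = (-148 + 29/165)*(-11) = -24391/165*(-11) = 24391/15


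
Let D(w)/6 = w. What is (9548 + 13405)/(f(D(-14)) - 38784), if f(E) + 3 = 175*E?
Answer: -1093/2547 ≈ -0.42913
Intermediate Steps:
D(w) = 6*w
f(E) = -3 + 175*E
(9548 + 13405)/(f(D(-14)) - 38784) = (9548 + 13405)/((-3 + 175*(6*(-14))) - 38784) = 22953/((-3 + 175*(-84)) - 38784) = 22953/((-3 - 14700) - 38784) = 22953/(-14703 - 38784) = 22953/(-53487) = 22953*(-1/53487) = -1093/2547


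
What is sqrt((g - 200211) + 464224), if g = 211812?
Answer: 5*sqrt(19033) ≈ 689.80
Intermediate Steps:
sqrt((g - 200211) + 464224) = sqrt((211812 - 200211) + 464224) = sqrt(11601 + 464224) = sqrt(475825) = 5*sqrt(19033)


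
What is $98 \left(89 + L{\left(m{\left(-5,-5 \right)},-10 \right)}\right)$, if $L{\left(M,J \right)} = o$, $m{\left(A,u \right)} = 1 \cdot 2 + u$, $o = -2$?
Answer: $8526$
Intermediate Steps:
$m{\left(A,u \right)} = 2 + u$
$L{\left(M,J \right)} = -2$
$98 \left(89 + L{\left(m{\left(-5,-5 \right)},-10 \right)}\right) = 98 \left(89 - 2\right) = 98 \cdot 87 = 8526$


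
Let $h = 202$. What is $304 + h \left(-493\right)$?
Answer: $-99282$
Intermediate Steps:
$304 + h \left(-493\right) = 304 + 202 \left(-493\right) = 304 - 99586 = -99282$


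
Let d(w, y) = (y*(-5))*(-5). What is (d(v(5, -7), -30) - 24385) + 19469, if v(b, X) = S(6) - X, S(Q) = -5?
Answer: -5666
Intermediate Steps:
v(b, X) = -5 - X
d(w, y) = 25*y (d(w, y) = -5*y*(-5) = 25*y)
(d(v(5, -7), -30) - 24385) + 19469 = (25*(-30) - 24385) + 19469 = (-750 - 24385) + 19469 = -25135 + 19469 = -5666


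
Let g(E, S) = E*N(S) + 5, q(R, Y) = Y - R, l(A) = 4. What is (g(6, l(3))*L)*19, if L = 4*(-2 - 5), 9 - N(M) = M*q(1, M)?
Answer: 6916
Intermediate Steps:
N(M) = 9 - M*(-1 + M) (N(M) = 9 - M*(M - 1*1) = 9 - M*(M - 1) = 9 - M*(-1 + M))
L = -28 (L = 4*(-7) = -28)
g(E, S) = 5 + E*(9 - S*(-1 + S)) (g(E, S) = E*(9 - S*(-1 + S)) + 5 = 5 + E*(9 - S*(-1 + S)))
(g(6, l(3))*L)*19 = ((5 - 1*6*(-9 + 4*(-1 + 4)))*(-28))*19 = ((5 - 1*6*(-9 + 4*3))*(-28))*19 = ((5 - 1*6*(-9 + 12))*(-28))*19 = ((5 - 1*6*3)*(-28))*19 = ((5 - 18)*(-28))*19 = -13*(-28)*19 = 364*19 = 6916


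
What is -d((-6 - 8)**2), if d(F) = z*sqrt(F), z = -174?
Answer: 2436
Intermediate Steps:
d(F) = -174*sqrt(F)
-d((-6 - 8)**2) = -(-174)*sqrt((-6 - 8)**2) = -(-174)*sqrt((-14)**2) = -(-174)*sqrt(196) = -(-174)*14 = -1*(-2436) = 2436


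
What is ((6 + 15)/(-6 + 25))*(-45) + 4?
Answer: -869/19 ≈ -45.737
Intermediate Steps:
((6 + 15)/(-6 + 25))*(-45) + 4 = (21/19)*(-45) + 4 = -945/19 + 4 = -869/19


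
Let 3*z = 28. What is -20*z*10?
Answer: -5600/3 ≈ -1866.7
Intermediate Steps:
z = 28/3 (z = (1/3)*28 = 28/3 ≈ 9.3333)
-20*z*10 = -20*28/3*10 = -560/3*10 = -5600/3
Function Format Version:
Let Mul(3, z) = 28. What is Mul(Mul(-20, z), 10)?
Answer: Rational(-5600, 3) ≈ -1866.7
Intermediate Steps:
z = Rational(28, 3) (z = Mul(Rational(1, 3), 28) = Rational(28, 3) ≈ 9.3333)
Mul(Mul(-20, z), 10) = Mul(Mul(-20, Rational(28, 3)), 10) = Mul(Rational(-560, 3), 10) = Rational(-5600, 3)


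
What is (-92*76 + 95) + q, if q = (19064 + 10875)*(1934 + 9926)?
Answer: 355069643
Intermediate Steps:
q = 355076540 (q = 29939*11860 = 355076540)
(-92*76 + 95) + q = (-92*76 + 95) + 355076540 = (-6992 + 95) + 355076540 = -6897 + 355076540 = 355069643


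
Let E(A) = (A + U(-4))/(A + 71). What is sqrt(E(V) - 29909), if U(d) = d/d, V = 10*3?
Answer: 3*I*sqrt(33899842)/101 ≈ 172.94*I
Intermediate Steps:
V = 30
U(d) = 1
E(A) = (1 + A)/(71 + A) (E(A) = (A + 1)/(A + 71) = (1 + A)/(71 + A))
sqrt(E(V) - 29909) = sqrt((1 + 30)/(71 + 30) - 29909) = sqrt(31/101 - 29909) = sqrt(-3020778/101) = 3*I*sqrt(33899842)/101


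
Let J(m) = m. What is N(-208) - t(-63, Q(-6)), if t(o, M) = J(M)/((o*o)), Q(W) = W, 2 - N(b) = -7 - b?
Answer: -263275/1323 ≈ -199.00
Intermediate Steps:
N(b) = 9 + b (N(b) = 2 - (-7 - b) = 2 + (7 + b) = 9 + b)
t(o, M) = M/o² (t(o, M) = M/((o*o)) = M/(o²) = M/o²)
N(-208) - t(-63, Q(-6)) = (9 - 208) - (-6)/(-63)² = -199 - (-6)/3969 = -199 - 1*(-2/1323) = -199 + 2/1323 = -263275/1323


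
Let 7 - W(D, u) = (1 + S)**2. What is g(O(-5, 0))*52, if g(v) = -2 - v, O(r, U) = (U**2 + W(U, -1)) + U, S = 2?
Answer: 0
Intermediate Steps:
W(D, u) = -2 (W(D, u) = 7 - (1 + 2)**2 = 7 - 1*3**2 = 7 - 1*9 = 7 - 9 = -2)
O(r, U) = -2 + U + U**2 (O(r, U) = (U**2 - 2) + U = (-2 + U**2) + U = -2 + U + U**2)
g(O(-5, 0))*52 = (-2 - (-2 + 0 + 0**2))*52 = (-2 - (-2 + 0 + 0))*52 = (-2 - 1*(-2))*52 = (-2 + 2)*52 = 0*52 = 0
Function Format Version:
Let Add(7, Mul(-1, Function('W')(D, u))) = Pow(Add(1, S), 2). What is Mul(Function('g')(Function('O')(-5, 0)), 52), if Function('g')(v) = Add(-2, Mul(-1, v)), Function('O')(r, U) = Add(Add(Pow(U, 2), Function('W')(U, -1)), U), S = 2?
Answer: 0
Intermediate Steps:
Function('W')(D, u) = -2 (Function('W')(D, u) = Add(7, Mul(-1, Pow(Add(1, 2), 2))) = Add(7, Mul(-1, Pow(3, 2))) = Add(7, Mul(-1, 9)) = Add(7, -9) = -2)
Function('O')(r, U) = Add(-2, U, Pow(U, 2)) (Function('O')(r, U) = Add(Add(Pow(U, 2), -2), U) = Add(Add(-2, Pow(U, 2)), U) = Add(-2, U, Pow(U, 2)))
Mul(Function('g')(Function('O')(-5, 0)), 52) = Mul(Add(-2, Mul(-1, Add(-2, 0, Pow(0, 2)))), 52) = Mul(Add(-2, Mul(-1, Add(-2, 0, 0))), 52) = Mul(Add(-2, Mul(-1, -2)), 52) = Mul(Add(-2, 2), 52) = Mul(0, 52) = 0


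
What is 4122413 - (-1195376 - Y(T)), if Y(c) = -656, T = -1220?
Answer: 5317133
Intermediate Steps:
4122413 - (-1195376 - Y(T)) = 4122413 - (-1195376 - 1*(-656)) = 4122413 - (-1195376 + 656) = 4122413 - 1*(-1194720) = 4122413 + 1194720 = 5317133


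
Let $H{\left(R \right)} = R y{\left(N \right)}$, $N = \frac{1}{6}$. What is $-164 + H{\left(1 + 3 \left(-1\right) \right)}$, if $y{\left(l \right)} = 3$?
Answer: $-170$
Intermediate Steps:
$N = \frac{1}{6} \approx 0.16667$
$H{\left(R \right)} = 3 R$ ($H{\left(R \right)} = R 3 = 3 R$)
$-164 + H{\left(1 + 3 \left(-1\right) \right)} = -164 + 3 \left(1 + 3 \left(-1\right)\right) = -164 + 3 \left(1 - 3\right) = -164 + 3 \left(-2\right) = -164 - 6 = -170$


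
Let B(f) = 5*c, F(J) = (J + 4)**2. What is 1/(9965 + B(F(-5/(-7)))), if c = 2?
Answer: 1/9975 ≈ 0.00010025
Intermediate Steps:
F(J) = (4 + J)**2
B(f) = 10 (B(f) = 5*2 = 10)
1/(9965 + B(F(-5/(-7)))) = 1/(9965 + 10) = 1/9975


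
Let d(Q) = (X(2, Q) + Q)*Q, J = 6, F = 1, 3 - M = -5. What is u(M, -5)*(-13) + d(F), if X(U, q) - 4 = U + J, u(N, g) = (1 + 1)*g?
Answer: 143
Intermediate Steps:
M = 8 (M = 3 - 1*(-5) = 3 + 5 = 8)
u(N, g) = 2*g
X(U, q) = 10 + U (X(U, q) = 4 + (U + 6) = 4 + (6 + U) = 10 + U)
d(Q) = Q*(12 + Q) (d(Q) = ((10 + 2) + Q)*Q = (12 + Q)*Q = Q*(12 + Q))
u(M, -5)*(-13) + d(F) = (2*(-5))*(-13) + 1*(12 + 1) = -10*(-13) + 1*13 = 130 + 13 = 143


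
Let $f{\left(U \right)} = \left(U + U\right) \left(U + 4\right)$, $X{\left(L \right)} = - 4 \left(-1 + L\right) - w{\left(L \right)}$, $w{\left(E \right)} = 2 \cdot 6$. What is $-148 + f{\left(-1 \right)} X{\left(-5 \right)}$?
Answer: $-220$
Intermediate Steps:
$w{\left(E \right)} = 12$
$X{\left(L \right)} = -8 - 4 L$ ($X{\left(L \right)} = - 4 \left(-1 + L\right) - 12 = \left(4 - 4 L\right) - 12 = -8 - 4 L$)
$f{\left(U \right)} = 2 U \left(4 + U\right)$
$-148 + f{\left(-1 \right)} X{\left(-5 \right)} = -148 + 2 \left(-1\right) \left(4 - 1\right) \left(-8 - -20\right) = -148 + 2 \left(-1\right) 3 \left(-8 + 20\right) = -148 - 72 = -220$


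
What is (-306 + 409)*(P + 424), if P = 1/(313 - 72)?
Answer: 10525055/241 ≈ 43672.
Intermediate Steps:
P = 1/241 ≈ 0.0041494
(-306 + 409)*(P + 424) = (-306 + 409)*(1/241 + 424) = 103*(102185/241) = 10525055/241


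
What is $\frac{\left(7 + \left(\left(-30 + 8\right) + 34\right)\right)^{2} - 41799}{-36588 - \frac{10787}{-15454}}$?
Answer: $\frac{640382852}{565420165} \approx 1.1326$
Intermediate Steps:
$\frac{\left(7 + \left(\left(-30 + 8\right) + 34\right)\right)^{2} - 41799}{-36588 - \frac{10787}{-15454}} = \frac{\left(7 + \left(-22 + 34\right)\right)^{2} - 41799}{-36588 - - \frac{10787}{15454}} = \frac{\left(7 + 12\right)^{2} - 41799}{-36588 + \frac{10787}{15454}} = \frac{19^{2} - 41799}{- \frac{565420165}{15454}} = \left(361 - 41799\right) \left(- \frac{15454}{565420165}\right) = \left(-41438\right) \left(- \frac{15454}{565420165}\right) = \frac{640382852}{565420165}$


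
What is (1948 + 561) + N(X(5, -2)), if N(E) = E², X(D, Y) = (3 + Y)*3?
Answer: 2518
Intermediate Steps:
X(D, Y) = 9 + 3*Y
(1948 + 561) + N(X(5, -2)) = (1948 + 561) + (9 + 3*(-2))² = 2509 + (9 - 6)² = 2509 + 3² = 2509 + 9 = 2518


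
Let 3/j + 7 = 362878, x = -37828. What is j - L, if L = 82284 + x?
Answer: -5377264391/120957 ≈ -44456.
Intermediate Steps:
j = 1/120957 (j = 3/(-7 + 362878) = 3/362871 = 3*(1/362871) = 1/120957 ≈ 8.2674e-6)
L = 44456 (L = 82284 - 37828 = 44456)
j - L = 1/120957 - 1*44456 = 1/120957 - 44456 = -5377264391/120957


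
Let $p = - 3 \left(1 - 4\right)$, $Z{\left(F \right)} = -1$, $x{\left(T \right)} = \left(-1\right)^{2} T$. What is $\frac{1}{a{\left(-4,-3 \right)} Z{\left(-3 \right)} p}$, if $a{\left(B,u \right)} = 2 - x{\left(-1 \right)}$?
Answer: $- \frac{1}{27} \approx -0.037037$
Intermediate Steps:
$x{\left(T \right)} = T$ ($x{\left(T \right)} = 1 T = T$)
$a{\left(B,u \right)} = 3$ ($a{\left(B,u \right)} = 2 - -1 = 2 + 1 = 3$)
$p = 9$ ($p = \left(-3\right) \left(-3\right) = 9$)
$\frac{1}{a{\left(-4,-3 \right)} Z{\left(-3 \right)} p} = \frac{1}{3 \left(-1\right) 9} = \frac{1}{\left(-3\right) 9} = \frac{1}{-27} = - \frac{1}{27}$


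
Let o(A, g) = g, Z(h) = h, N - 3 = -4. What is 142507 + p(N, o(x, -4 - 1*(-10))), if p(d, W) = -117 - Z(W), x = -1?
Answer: 142384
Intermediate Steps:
N = -1 (N = 3 - 4 = -1)
p(d, W) = -117 - W
142507 + p(N, o(x, -4 - 1*(-10))) = 142507 + (-117 - (-4 - 1*(-10))) = 142507 + (-117 - (-4 + 10)) = 142507 + (-117 - 1*6) = 142507 + (-117 - 6) = 142507 - 123 = 142384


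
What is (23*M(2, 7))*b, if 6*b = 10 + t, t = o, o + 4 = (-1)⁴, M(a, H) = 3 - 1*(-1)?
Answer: 322/3 ≈ 107.33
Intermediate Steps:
M(a, H) = 4 (M(a, H) = 3 + 1 = 4)
o = -3 (o = -4 + (-1)⁴ = -4 + 1 = -3)
t = -3
b = 7/6 (b = (10 - 3)/6 = (⅙)*7 = 7/6 ≈ 1.1667)
(23*M(2, 7))*b = (23*4)*(7/6) = 92*(7/6) = 322/3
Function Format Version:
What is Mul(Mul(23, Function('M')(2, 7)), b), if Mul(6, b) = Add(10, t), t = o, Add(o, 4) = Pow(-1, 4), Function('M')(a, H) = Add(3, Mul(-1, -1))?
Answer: Rational(322, 3) ≈ 107.33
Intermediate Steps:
Function('M')(a, H) = 4 (Function('M')(a, H) = Add(3, 1) = 4)
o = -3 (o = Add(-4, Pow(-1, 4)) = Add(-4, 1) = -3)
t = -3
b = Rational(7, 6) (b = Mul(Rational(1, 6), Add(10, -3)) = Mul(Rational(1, 6), 7) = Rational(7, 6) ≈ 1.1667)
Mul(Mul(23, Function('M')(2, 7)), b) = Mul(Mul(23, 4), Rational(7, 6)) = Mul(92, Rational(7, 6)) = Rational(322, 3)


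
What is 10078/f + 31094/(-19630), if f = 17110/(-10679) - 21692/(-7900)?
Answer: 35353487570039/4012499595 ≈ 8810.8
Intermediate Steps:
f = 408813/357475 (f = 17110*(-1/10679) - 21692*(-1/7900) = -290/181 + 5423/1975 = 408813/357475 ≈ 1.1436)
10078/f + 31094/(-19630) = 10078/(408813/357475) + 31094/(-19630) = 10078*(357475/408813) + 31094*(-1/19630) = 3602633050/408813 - 15547/9815 = 35353487570039/4012499595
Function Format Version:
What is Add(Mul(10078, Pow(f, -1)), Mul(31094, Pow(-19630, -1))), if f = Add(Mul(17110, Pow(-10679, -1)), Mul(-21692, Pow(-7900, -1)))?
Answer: Rational(35353487570039, 4012499595) ≈ 8810.8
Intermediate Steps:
f = Rational(408813, 357475) (f = Add(Mul(17110, Rational(-1, 10679)), Mul(-21692, Rational(-1, 7900))) = Add(Rational(-290, 181), Rational(5423, 1975)) = Rational(408813, 357475) ≈ 1.1436)
Add(Mul(10078, Pow(f, -1)), Mul(31094, Pow(-19630, -1))) = Add(Mul(10078, Pow(Rational(408813, 357475), -1)), Mul(31094, Pow(-19630, -1))) = Add(Mul(10078, Rational(357475, 408813)), Mul(31094, Rational(-1, 19630))) = Add(Rational(3602633050, 408813), Rational(-15547, 9815)) = Rational(35353487570039, 4012499595)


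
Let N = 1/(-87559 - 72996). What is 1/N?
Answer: -160555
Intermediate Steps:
N = -1/160555 (N = 1/(-160555) = -1/160555 ≈ -6.2284e-6)
1/N = 1/(-1/160555) = -160555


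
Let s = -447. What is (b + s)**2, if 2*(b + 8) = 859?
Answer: 2601/4 ≈ 650.25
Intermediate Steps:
b = 843/2 (b = -8 + (1/2)*859 = -8 + 859/2 = 843/2 ≈ 421.50)
(b + s)**2 = (843/2 - 447)**2 = (-51/2)**2 = 2601/4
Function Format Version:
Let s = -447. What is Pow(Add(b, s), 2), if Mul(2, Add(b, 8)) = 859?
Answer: Rational(2601, 4) ≈ 650.25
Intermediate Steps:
b = Rational(843, 2) (b = Add(-8, Mul(Rational(1, 2), 859)) = Add(-8, Rational(859, 2)) = Rational(843, 2) ≈ 421.50)
Pow(Add(b, s), 2) = Pow(Add(Rational(843, 2), -447), 2) = Pow(Rational(-51, 2), 2) = Rational(2601, 4)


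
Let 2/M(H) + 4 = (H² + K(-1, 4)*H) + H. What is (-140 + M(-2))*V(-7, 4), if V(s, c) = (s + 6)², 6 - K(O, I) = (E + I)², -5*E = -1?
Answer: -37215/266 ≈ -139.91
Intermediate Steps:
E = ⅕ (E = -⅕*(-1) = ⅕ ≈ 0.20000)
K(O, I) = 6 - (⅕ + I)²
M(H) = 2/(-4 + H² - 266*H/25) (M(H) = 2/(-4 + ((H² + (6 - (1 + 5*4)²/25)*H) + H)) = 2/(-4 + ((H² + (6 - (1 + 20)²/25)*H) + H)) = 2/(-4 + ((H² + (6 - 1/25*21²)*H) + H)) = 2/(-4 + ((H² + (6 - 1/25*441)*H) + H)) = 2/(-4 + ((H² + (6 - 441/25)*H) + H)) = 2/(-4 + ((H² - 291*H/25) + H)) = 2/(-4 + (H² - 266*H/25)) = 2/(-4 + H² - 266*H/25))
V(s, c) = (6 + s)²
(-140 + M(-2))*V(-7, 4) = (-140 + 50/(-100 - 266*(-2) + 25*(-2)²))*(6 - 7)² = (-140 + 50/(-100 + 532 + 25*4))*(-1)² = (-140 + 50/(-100 + 532 + 100))*1 = (-140 + 50/532)*1 = (-140 + 50*(1/532))*1 = (-140 + 25/266)*1 = -37215/266*1 = -37215/266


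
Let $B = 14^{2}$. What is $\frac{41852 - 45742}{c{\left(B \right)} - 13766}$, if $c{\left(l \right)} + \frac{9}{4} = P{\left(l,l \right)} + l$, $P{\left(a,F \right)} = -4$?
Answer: $\frac{3112}{10861} \approx 0.28653$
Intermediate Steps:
$B = 196$
$c{\left(l \right)} = - \frac{25}{4} + l$ ($c{\left(l \right)} = - \frac{9}{4} + \left(-4 + l\right) = - \frac{25}{4} + l$)
$\frac{41852 - 45742}{c{\left(B \right)} - 13766} = \frac{41852 - 45742}{\left(- \frac{25}{4} + 196\right) - 13766} = - \frac{3890}{\frac{759}{4} - 13766} = - \frac{3890}{- \frac{54305}{4}} = \left(-3890\right) \left(- \frac{4}{54305}\right) = \frac{3112}{10861}$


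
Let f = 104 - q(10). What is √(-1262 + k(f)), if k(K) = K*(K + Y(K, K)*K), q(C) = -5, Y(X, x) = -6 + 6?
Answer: √10619 ≈ 103.05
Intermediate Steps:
Y(X, x) = 0
f = 109 (f = 104 - 1*(-5) = 104 + 5 = 109)
k(K) = K² (k(K) = K*(K + 0*K) = K*(K + 0) = K*K = K²)
√(-1262 + k(f)) = √(-1262 + 109²) = √(-1262 + 11881) = √10619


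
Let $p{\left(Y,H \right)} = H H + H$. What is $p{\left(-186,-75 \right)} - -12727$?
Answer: $18277$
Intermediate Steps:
$p{\left(Y,H \right)} = H + H^{2}$ ($p{\left(Y,H \right)} = H^{2} + H = H + H^{2}$)
$p{\left(-186,-75 \right)} - -12727 = - 75 \left(1 - 75\right) - -12727 = \left(-75\right) \left(-74\right) + 12727 = 5550 + 12727 = 18277$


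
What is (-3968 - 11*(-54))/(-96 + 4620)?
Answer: -1687/2262 ≈ -0.74580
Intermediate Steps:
(-3968 - 11*(-54))/(-96 + 4620) = (-3968 + 594)/4524 = -3374*1/4524 = -1687/2262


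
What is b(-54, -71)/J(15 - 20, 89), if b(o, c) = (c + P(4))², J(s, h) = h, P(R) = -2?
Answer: 5329/89 ≈ 59.876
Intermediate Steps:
b(o, c) = (-2 + c)² (b(o, c) = (c - 2)² = (-2 + c)²)
b(-54, -71)/J(15 - 20, 89) = (-2 - 71)²/89 = (-73)²*(1/89) = 5329*(1/89) = 5329/89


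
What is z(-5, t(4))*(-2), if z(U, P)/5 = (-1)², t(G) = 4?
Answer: -10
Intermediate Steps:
z(U, P) = 5 (z(U, P) = 5*(-1)² = 5*1 = 5)
z(-5, t(4))*(-2) = 5*(-2) = -10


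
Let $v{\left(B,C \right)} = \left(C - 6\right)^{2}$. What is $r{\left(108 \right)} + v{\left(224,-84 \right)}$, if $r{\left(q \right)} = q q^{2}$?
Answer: $1267812$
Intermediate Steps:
$v{\left(B,C \right)} = \left(-6 + C\right)^{2}$
$r{\left(q \right)} = q^{3}$
$r{\left(108 \right)} + v{\left(224,-84 \right)} = 108^{3} + \left(-6 - 84\right)^{2} = 1259712 + \left(-90\right)^{2} = 1259712 + 8100 = 1267812$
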